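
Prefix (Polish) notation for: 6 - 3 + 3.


left-to-right (same/higher precedence on left): tree is (+ (- 6 3) 3)
Prefix: + - 6 3 3


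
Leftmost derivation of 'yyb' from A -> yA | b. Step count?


Derivation: A => yA => yyA => yyb
Steps: 3


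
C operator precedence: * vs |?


'*' is multiplicative (level 10); '|' is bitwise OR (level 3)
Higher level binds tighter
'*' has higher precedence than '|'


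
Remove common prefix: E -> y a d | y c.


Common prefix: 'y'
Factored: E -> y E', E' -> a d | c


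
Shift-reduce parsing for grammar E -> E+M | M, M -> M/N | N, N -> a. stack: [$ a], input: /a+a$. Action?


'a' on top is the handle for N -> a
Action: reduce (N -> a)


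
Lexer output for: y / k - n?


Scan left to right, longest-match per lexeme
Tokens: ID(y), OP(/), ID(k), OP(-), ID(n)


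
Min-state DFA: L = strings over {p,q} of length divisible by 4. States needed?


Track length mod 4: states 0..3, accept at 0
Minimal DFA: 4 states


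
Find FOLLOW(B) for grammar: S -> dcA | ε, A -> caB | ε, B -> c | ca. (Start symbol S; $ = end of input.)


$ ∈ FOLLOW(S). For each A -> αBβ: add FIRST(β)\{ε} to FOLLOW(B); if β nullable, add FOLLOW(A).
FOLLOW(B) = {$}


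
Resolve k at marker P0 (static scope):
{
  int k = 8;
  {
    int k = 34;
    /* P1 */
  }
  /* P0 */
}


k declared in the same block as P0
k = 8


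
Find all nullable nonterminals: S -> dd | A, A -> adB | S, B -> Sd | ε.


A nonterminal is nullable iff some alternative derives ε (directly, or every symbol in it is nullable)
Nullable: {B}


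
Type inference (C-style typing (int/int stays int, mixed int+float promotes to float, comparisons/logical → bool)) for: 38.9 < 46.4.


Operand types: float < float
Rule: comparison yields bool
Result type: bool


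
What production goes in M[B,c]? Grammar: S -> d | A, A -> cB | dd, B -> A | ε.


For [B, c]: 'c' ∈ FIRST(A)
Entry: B -> A


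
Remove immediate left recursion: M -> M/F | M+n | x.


Left-recursive alternatives: M/F, M+n; non-recursive: x
Introduce M': M -> xM', M' -> /FM' | +nM' | ε


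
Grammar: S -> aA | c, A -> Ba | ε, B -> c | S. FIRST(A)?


Per alternative of A: FIRST(Ba) = {a, c}; FIRST(ε) = {ε}
FIRST(A) = {a, c, ε}


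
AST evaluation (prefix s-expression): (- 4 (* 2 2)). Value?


Evaluate inner: (* 2 2) = 4
Evaluate root: (- 4 4) = 0
Result: 0


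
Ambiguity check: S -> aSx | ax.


balanced a^n…x^n: each string has a unique parse
Unambiguous


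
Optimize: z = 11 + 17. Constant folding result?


11 + 17 = 28 at compile time
Optimized: z = 28


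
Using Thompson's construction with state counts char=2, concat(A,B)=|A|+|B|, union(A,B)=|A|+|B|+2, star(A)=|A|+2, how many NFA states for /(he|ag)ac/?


Syntax tree has 6 char leaf(s), 1 union(s), 0 star(s)
chars contribute 6×2 = 12; each union adds +2; each star adds +2
Total: 12 + 2 + 0 = 14 states


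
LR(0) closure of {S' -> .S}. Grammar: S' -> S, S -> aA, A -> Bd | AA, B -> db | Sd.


Start: S' -> .S
For each item with dot before a nonterminal B, add B -> .γ for every B-production
Closure: [S' -> .S, S -> .aA]


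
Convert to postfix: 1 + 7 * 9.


* has higher precedence, evaluate 7*9 first
Postfix: 1 7 9 * +


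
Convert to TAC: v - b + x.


Break into single-operator statements:
t1 = v - b
t2 = t1 + x


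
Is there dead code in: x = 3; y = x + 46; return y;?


x is read by y's definition; y is returned
No dead code


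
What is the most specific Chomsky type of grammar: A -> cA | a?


Right-linear: every RHS is a terminal or a terminal followed by one nonterminal
Classification: Type 3 (Regular)


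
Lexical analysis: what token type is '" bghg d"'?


Pattern: double-quoted sequence
Type: STRING_LITERAL


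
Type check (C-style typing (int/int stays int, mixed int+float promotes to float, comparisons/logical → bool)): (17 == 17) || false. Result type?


Operand types: bool || bool
Rule: logical operators take bool operands and yield bool
Result type: bool


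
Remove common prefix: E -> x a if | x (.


Common prefix: 'x'
Factored: E -> x E', E' -> a if | (


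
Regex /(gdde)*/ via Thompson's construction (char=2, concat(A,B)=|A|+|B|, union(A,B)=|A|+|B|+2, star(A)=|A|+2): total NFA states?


Syntax tree has 4 char leaf(s), 0 union(s), 1 star(s)
chars contribute 4×2 = 8; each union adds +2; each star adds +2
Total: 8 + 0 + 2 = 10 states


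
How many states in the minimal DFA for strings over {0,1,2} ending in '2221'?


Track the longest suffix of input matching a prefix of '2221': 5 classes (prefixes of length 0..4)
Minimal DFA: 5 states


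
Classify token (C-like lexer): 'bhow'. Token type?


Pattern: letter/underscore followed by alphanumerics, not a keyword
Type: IDENTIFIER


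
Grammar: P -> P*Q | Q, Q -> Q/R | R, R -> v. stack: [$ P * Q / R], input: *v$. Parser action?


handle 'Q/R' on top
Action: reduce (Q -> Q/R)


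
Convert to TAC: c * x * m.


Break into single-operator statements:
t1 = c * x
t2 = t1 * m


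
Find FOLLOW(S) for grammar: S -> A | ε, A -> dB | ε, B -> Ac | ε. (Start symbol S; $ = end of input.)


$ ∈ FOLLOW(S). For each A -> αBβ: add FIRST(β)\{ε} to FOLLOW(B); if β nullable, add FOLLOW(A).
FOLLOW(S) = {$}


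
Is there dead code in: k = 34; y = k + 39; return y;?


k is read by y's definition; y is returned
No dead code


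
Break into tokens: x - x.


Scan left to right, longest-match per lexeme
Tokens: ID(x), OP(-), ID(x)


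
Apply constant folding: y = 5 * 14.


5 * 14 = 70 at compile time
Optimized: y = 70


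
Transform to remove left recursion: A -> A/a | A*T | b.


Left-recursive alternatives: A/a, A*T; non-recursive: b
Introduce A': A -> bA', A' -> /aA' | *TA' | ε


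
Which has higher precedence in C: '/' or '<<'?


'/' is multiplicative (level 10); '<<' is shift (level 8)
Higher level binds tighter
'/' has higher precedence than '<<'


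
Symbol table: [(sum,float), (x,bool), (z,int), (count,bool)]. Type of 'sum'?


Lookup 'sum' → type float


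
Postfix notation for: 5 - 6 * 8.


* has higher precedence, evaluate 6*8 first
Postfix: 5 6 8 * -


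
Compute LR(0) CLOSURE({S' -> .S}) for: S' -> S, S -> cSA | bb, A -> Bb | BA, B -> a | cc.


Start: S' -> .S
For each item with dot before a nonterminal B, add B -> .γ for every B-production
Closure: [S' -> .S, S -> .cSA, S -> .bb]


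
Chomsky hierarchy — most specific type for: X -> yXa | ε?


Single nonterminal LHS, but y^n a^n is not regular
Classification: Type 2 (Context-Free)


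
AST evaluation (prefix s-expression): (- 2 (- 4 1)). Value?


Evaluate inner: (- 4 1) = 3
Evaluate root: (- 2 3) = -1
Result: -1


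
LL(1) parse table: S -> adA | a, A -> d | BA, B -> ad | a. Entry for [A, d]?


For [A, d]: 'd' ∈ FIRST(d)
Entry: A -> d


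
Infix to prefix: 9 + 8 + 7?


left-to-right (same/higher precedence on left): tree is (+ (+ 9 8) 7)
Prefix: + + 9 8 7


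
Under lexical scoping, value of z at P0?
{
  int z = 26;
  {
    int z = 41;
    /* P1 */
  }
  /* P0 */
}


z declared in the same block as P0
z = 26


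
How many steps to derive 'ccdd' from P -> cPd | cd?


Derivation: P => cPd => ccdd
Steps: 2


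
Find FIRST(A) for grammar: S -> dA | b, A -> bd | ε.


Per alternative of A: FIRST(bd) = {b}; FIRST(ε) = {ε}
FIRST(A) = {b, ε}


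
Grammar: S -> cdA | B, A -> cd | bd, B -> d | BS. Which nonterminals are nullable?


A nonterminal is nullable iff some alternative derives ε (directly, or every symbol in it is nullable)
Nullable: {}


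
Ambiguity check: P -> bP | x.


right-linear, alternatives start with distinct terminals 'b' vs 'x': unique leftmost derivation
Unambiguous


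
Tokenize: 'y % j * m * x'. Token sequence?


Scan left to right, longest-match per lexeme
Tokens: ID(y), OP(%), ID(j), OP(*), ID(m), OP(*), ID(x)


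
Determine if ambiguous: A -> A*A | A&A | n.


'n*n&n' has two parse trees (no precedence encoded between * and &)
Ambiguous


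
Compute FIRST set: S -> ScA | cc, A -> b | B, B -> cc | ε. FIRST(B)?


Per alternative of B: FIRST(cc) = {c}; FIRST(ε) = {ε}
FIRST(B) = {c, ε}


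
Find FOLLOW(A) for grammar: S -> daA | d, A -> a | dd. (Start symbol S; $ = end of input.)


$ ∈ FOLLOW(S). For each A -> αBβ: add FIRST(β)\{ε} to FOLLOW(B); if β nullable, add FOLLOW(A).
FOLLOW(A) = {$}


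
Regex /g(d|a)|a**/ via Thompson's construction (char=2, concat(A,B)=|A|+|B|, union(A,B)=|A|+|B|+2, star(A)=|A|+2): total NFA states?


Syntax tree has 4 char leaf(s), 2 union(s), 2 star(s)
chars contribute 4×2 = 8; each union adds +2; each star adds +2
Total: 8 + 4 + 4 = 16 states


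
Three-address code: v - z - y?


Break into single-operator statements:
t1 = v - z
t2 = t1 - y


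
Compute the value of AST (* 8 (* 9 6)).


Evaluate inner: (* 9 6) = 54
Evaluate root: (* 8 54) = 432
Result: 432


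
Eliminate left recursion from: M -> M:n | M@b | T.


Left-recursive alternatives: M:n, M@b; non-recursive: T
Introduce M': M -> TM', M' -> :nM' | @bM' | ε


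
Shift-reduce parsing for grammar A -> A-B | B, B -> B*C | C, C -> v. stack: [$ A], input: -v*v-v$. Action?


shift '-' to continue A -> A-B
Action: shift


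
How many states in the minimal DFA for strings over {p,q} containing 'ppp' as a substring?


KMP-style automaton: 3 progress states + 1 absorbing accept = 4
Minimal DFA: 4 states


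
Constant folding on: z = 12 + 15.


12 + 15 = 27 at compile time
Optimized: z = 27


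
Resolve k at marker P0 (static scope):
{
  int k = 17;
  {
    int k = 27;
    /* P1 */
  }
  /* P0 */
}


k declared in the same block as P0
k = 17


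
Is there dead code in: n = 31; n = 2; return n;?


first assignment to n is overwritten before any read
Dead: 'n = 31'


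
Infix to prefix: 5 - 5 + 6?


left-to-right (same/higher precedence on left): tree is (+ (- 5 5) 6)
Prefix: + - 5 5 6


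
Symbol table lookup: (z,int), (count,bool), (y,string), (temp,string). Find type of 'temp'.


Lookup 'temp' → type string


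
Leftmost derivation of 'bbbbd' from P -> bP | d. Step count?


Derivation: P => bP => bbP => bbbP => bbbbP => bbbbd
Steps: 5


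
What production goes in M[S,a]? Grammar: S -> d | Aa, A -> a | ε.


For [S, a]: 'a' ∈ FIRST(Aa)
Entry: S -> Aa


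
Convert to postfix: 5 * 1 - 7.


Left to right (same or higher precedence on left)
Postfix: 5 1 * 7 -


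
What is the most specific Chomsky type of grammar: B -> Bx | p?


Left-linear: every RHS is a terminal or one nonterminal followed by a terminal
Classification: Type 3 (Regular)


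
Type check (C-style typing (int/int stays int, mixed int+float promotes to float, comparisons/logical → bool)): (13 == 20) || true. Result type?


Operand types: bool || bool
Rule: logical operators take bool operands and yield bool
Result type: bool


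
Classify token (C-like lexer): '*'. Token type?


Pattern: operator symbol
Type: OPERATOR


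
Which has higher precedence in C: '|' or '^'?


'^' is bitwise XOR (level 4); '|' is bitwise OR (level 3)
Higher level binds tighter
'^' has higher precedence than '|'


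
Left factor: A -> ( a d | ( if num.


Common prefix: '('
Factored: A -> ( A', A' -> a d | if num


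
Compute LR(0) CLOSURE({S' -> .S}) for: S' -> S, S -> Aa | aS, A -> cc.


Start: S' -> .S
For each item with dot before a nonterminal B, add B -> .γ for every B-production
Closure: [S' -> .S, S -> .Aa, S -> .aS, A -> .cc]


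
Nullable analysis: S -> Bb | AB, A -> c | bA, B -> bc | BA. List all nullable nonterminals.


A nonterminal is nullable iff some alternative derives ε (directly, or every symbol in it is nullable)
Nullable: {}


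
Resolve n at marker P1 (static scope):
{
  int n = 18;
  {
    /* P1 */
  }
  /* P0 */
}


P1's block does not declare n; resolves to the enclosing declaration at depth 0
n = 18


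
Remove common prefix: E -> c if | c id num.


Common prefix: 'c'
Factored: E -> c E', E' -> if | id num


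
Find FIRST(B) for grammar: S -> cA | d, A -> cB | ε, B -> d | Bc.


Per alternative of B: FIRST(d) = {d}; FIRST(Bc) = {d}
FIRST(B) = {d}


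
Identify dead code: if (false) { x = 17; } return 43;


condition is constant false, so the whole block is unreachable
Dead: 'if (false) { x = 17; }'


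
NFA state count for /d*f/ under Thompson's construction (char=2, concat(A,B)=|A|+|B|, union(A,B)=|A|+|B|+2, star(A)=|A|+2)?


Syntax tree has 2 char leaf(s), 0 union(s), 1 star(s)
chars contribute 2×2 = 4; each union adds +2; each star adds +2
Total: 4 + 0 + 2 = 6 states


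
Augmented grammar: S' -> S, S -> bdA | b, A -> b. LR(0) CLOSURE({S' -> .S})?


Start: S' -> .S
For each item with dot before a nonterminal B, add B -> .γ for every B-production
Closure: [S' -> .S, S -> .bdA, S -> .b]


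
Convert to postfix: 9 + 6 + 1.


Left to right (same or higher precedence on left)
Postfix: 9 6 + 1 +


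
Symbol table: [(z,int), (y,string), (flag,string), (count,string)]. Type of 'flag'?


Lookup 'flag' → type string


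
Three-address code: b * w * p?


Break into single-operator statements:
t1 = b * w
t2 = t1 * p


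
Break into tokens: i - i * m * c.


Scan left to right, longest-match per lexeme
Tokens: ID(i), OP(-), ID(i), OP(*), ID(m), OP(*), ID(c)


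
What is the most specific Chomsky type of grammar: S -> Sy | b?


Left-linear: every RHS is a terminal or one nonterminal followed by a terminal
Classification: Type 3 (Regular)


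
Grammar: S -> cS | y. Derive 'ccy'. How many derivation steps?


Derivation: S => cS => ccS => ccy
Steps: 3


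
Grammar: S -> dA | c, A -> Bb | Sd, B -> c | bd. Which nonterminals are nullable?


A nonterminal is nullable iff some alternative derives ε (directly, or every symbol in it is nullable)
Nullable: {}


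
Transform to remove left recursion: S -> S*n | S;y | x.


Left-recursive alternatives: S*n, S;y; non-recursive: x
Introduce S': S -> xS', S' -> *nS' | ;yS' | ε


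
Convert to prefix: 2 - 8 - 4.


left-to-right (same/higher precedence on left): tree is (- (- 2 8) 4)
Prefix: - - 2 8 4


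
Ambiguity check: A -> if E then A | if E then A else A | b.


dangling else: 'if E then if E then b else b' parses two ways
Ambiguous


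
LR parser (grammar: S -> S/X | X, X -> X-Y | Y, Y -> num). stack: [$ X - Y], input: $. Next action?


handle 'X-Y' on top
Action: reduce (X -> X-Y)


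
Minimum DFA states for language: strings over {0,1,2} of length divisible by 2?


Track length mod 2: states 0..1, accept at 0
Minimal DFA: 2 states


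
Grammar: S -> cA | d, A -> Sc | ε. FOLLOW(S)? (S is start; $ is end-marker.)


$ ∈ FOLLOW(S). For each A -> αBβ: add FIRST(β)\{ε} to FOLLOW(B); if β nullable, add FOLLOW(A).
FOLLOW(S) = {$, c}


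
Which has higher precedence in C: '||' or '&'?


'&' is bitwise AND (level 5); '||' is logical OR (level 1)
Higher level binds tighter
'&' has higher precedence than '||'


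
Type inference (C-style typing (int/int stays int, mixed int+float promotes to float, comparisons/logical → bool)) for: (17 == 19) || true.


Operand types: bool || bool
Rule: logical operators take bool operands and yield bool
Result type: bool


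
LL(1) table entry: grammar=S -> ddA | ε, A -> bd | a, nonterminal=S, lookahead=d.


For [S, d]: 'd' ∈ FIRST(ddA)
Entry: S -> ddA


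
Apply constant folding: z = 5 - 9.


5 - 9 = -4 at compile time
Optimized: z = -4


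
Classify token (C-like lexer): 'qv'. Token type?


Pattern: letter/underscore followed by alphanumerics, not a keyword
Type: IDENTIFIER


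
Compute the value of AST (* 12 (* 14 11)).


Evaluate inner: (* 14 11) = 154
Evaluate root: (* 12 154) = 1848
Result: 1848


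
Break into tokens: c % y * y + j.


Scan left to right, longest-match per lexeme
Tokens: ID(c), OP(%), ID(y), OP(*), ID(y), OP(+), ID(j)


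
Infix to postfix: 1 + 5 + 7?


Left to right (same or higher precedence on left)
Postfix: 1 5 + 7 +


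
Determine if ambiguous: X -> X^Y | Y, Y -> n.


precedence layered via separate nonterminal Y: deterministic
Unambiguous


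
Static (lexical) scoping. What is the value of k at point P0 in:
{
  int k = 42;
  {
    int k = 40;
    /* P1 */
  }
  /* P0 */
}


k declared in the same block as P0
k = 42


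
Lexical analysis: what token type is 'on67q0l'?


Pattern: letter/underscore followed by alphanumerics, not a keyword
Type: IDENTIFIER


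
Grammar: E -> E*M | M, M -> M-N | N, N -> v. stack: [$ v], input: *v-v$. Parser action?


'v' on top is the handle for N -> v
Action: reduce (N -> v)


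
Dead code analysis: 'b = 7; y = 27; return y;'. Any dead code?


b is assigned but never read
Dead: 'b = 7'


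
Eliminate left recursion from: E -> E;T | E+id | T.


Left-recursive alternatives: E;T, E+id; non-recursive: T
Introduce E': E -> TE', E' -> ;TE' | +idE' | ε


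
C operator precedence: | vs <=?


'<=' is relational (level 7); '|' is bitwise OR (level 3)
Higher level binds tighter
'<=' has higher precedence than '|'


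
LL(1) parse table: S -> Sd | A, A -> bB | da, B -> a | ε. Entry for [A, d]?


For [A, d]: 'd' ∈ FIRST(da)
Entry: A -> da


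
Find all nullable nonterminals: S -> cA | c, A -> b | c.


A nonterminal is nullable iff some alternative derives ε (directly, or every symbol in it is nullable)
Nullable: {}


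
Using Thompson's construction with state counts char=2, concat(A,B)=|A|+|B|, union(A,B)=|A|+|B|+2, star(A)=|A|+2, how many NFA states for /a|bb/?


Syntax tree has 3 char leaf(s), 1 union(s), 0 star(s)
chars contribute 3×2 = 6; each union adds +2; each star adds +2
Total: 6 + 2 + 0 = 8 states


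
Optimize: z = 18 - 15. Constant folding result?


18 - 15 = 3 at compile time
Optimized: z = 3


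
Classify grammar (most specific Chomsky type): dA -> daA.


LHS has context (more than one symbol) and |LHS| ≤ |RHS|
Classification: Type 1 (Context-Sensitive)


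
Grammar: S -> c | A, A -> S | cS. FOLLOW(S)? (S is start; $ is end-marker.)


$ ∈ FOLLOW(S). For each A -> αBβ: add FIRST(β)\{ε} to FOLLOW(B); if β nullable, add FOLLOW(A).
FOLLOW(S) = {$}


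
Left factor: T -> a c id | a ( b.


Common prefix: 'a'
Factored: T -> a T', T' -> c id | ( b


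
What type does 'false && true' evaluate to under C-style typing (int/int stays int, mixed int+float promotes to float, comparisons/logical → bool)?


Operand types: bool && bool
Rule: logical operators take bool operands and yield bool
Result type: bool


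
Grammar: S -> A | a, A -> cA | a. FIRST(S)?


Per alternative of S: FIRST(A) = {a, c}; FIRST(a) = {a}
FIRST(S) = {a, c}


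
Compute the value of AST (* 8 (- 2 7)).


Evaluate inner: (- 2 7) = -5
Evaluate root: (* 8 -5) = -40
Result: -40


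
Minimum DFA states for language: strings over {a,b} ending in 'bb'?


Track the longest suffix of input matching a prefix of 'bb': 3 classes (prefixes of length 0..2)
Minimal DFA: 3 states


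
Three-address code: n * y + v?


Break into single-operator statements:
t1 = n * y
t2 = t1 + v


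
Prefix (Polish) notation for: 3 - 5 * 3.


'*' binds tighter: tree is (- 3 (* 5 3))
Prefix: - 3 * 5 3


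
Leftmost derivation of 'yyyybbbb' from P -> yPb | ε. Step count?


Derivation: P => yPb => yyPbb => yyyPbbb => yyyyPbbbb => yyyybbbb
Steps: 5


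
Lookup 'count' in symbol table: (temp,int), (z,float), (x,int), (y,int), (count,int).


Lookup 'count' → type int


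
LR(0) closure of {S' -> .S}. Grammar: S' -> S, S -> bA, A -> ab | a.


Start: S' -> .S
For each item with dot before a nonterminal B, add B -> .γ for every B-production
Closure: [S' -> .S, S -> .bA]


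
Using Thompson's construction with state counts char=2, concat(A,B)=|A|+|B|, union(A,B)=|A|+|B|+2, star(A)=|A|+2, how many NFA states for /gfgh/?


Syntax tree has 4 char leaf(s), 0 union(s), 0 star(s)
chars contribute 4×2 = 8; each union adds +2; each star adds +2
Total: 8 + 0 + 0 = 8 states


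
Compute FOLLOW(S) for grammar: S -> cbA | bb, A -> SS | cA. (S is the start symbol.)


$ ∈ FOLLOW(S). For each A -> αBβ: add FIRST(β)\{ε} to FOLLOW(B); if β nullable, add FOLLOW(A).
FOLLOW(S) = {$, b, c}


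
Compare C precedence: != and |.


'!=' is equality (level 6); '|' is bitwise OR (level 3)
Higher level binds tighter
'!=' has higher precedence than '|'


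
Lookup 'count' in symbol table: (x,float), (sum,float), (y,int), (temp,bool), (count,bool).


Lookup 'count' → type bool


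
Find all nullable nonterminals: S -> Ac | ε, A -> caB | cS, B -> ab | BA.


A nonterminal is nullable iff some alternative derives ε (directly, or every symbol in it is nullable)
Nullable: {S}


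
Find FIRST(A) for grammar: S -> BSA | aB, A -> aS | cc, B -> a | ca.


Per alternative of A: FIRST(aS) = {a}; FIRST(cc) = {c}
FIRST(A) = {a, c}


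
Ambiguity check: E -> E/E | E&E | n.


'n/n&n' has two parse trees (no precedence encoded between / and &)
Ambiguous


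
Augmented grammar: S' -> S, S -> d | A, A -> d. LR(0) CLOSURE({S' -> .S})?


Start: S' -> .S
For each item with dot before a nonterminal B, add B -> .γ for every B-production
Closure: [S' -> .S, S -> .d, S -> .A, A -> .d]


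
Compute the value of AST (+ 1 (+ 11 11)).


Evaluate inner: (+ 11 11) = 22
Evaluate root: (+ 1 22) = 23
Result: 23


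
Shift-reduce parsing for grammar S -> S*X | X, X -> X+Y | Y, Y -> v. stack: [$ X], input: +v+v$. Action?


shift '+' to continue X -> X+Y
Action: shift


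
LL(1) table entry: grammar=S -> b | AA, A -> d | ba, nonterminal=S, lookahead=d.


For [S, d]: 'd' ∈ FIRST(AA)
Entry: S -> AA


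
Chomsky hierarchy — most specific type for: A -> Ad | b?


Left-linear: every RHS is a terminal or one nonterminal followed by a terminal
Classification: Type 3 (Regular)


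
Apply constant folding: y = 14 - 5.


14 - 5 = 9 at compile time
Optimized: y = 9


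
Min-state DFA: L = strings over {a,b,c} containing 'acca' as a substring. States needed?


KMP-style automaton: 4 progress states + 1 absorbing accept = 5
Minimal DFA: 5 states


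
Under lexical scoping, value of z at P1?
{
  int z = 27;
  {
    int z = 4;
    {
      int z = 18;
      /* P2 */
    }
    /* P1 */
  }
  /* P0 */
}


z declared in the same block as P1
z = 4


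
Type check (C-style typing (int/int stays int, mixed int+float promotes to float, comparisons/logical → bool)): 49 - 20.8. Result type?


Operand types: int - float
Rule: mixed int/float promotes to float; int/int stays int
Result type: float


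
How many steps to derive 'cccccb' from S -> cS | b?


Derivation: S => cS => ccS => cccS => ccccS => cccccS => cccccb
Steps: 6


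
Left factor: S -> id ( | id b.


Common prefix: 'id'
Factored: S -> id S', S' -> ( | b


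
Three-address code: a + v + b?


Break into single-operator statements:
t1 = a + v
t2 = t1 + b


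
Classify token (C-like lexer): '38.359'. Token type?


Pattern: digits with a decimal point
Type: FLOAT_LITERAL


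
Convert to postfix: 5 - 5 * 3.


* has higher precedence, evaluate 5*3 first
Postfix: 5 5 3 * -


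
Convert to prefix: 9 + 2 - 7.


left-to-right (same/higher precedence on left): tree is (- (+ 9 2) 7)
Prefix: - + 9 2 7


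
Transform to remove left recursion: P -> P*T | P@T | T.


Left-recursive alternatives: P*T, P@T; non-recursive: T
Introduce P': P -> TP', P' -> *TP' | @TP' | ε


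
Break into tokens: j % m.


Scan left to right, longest-match per lexeme
Tokens: ID(j), OP(%), ID(m)


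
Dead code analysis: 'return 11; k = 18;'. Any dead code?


statement follows a return and is unreachable
Dead: 'k = 18'


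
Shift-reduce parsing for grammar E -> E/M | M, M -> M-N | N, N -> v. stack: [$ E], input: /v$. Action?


shift '/' to continue E -> E/M
Action: shift


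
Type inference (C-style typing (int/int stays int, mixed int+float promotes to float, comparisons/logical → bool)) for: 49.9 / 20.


Operand types: float / int
Rule: mixed int/float promotes to float; int/int stays int
Result type: float


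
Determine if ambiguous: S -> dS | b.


right-linear, alternatives start with distinct terminals 'd' vs 'b': unique leftmost derivation
Unambiguous


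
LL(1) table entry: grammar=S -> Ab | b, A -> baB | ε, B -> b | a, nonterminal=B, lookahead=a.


For [B, a]: 'a' ∈ FIRST(a)
Entry: B -> a


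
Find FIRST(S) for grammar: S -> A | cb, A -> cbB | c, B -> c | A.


Per alternative of S: FIRST(A) = {c}; FIRST(cb) = {c}
FIRST(S) = {c}


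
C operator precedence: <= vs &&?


'<=' is relational (level 7); '&&' is logical AND (level 2)
Higher level binds tighter
'<=' has higher precedence than '&&'


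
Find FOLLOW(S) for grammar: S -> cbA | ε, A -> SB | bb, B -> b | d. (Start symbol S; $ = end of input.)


$ ∈ FOLLOW(S). For each A -> αBβ: add FIRST(β)\{ε} to FOLLOW(B); if β nullable, add FOLLOW(A).
FOLLOW(S) = {$, b, d}


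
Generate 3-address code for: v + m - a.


Break into single-operator statements:
t1 = v + m
t2 = t1 - a


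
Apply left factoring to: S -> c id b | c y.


Common prefix: 'c'
Factored: S -> c S', S' -> id b | y


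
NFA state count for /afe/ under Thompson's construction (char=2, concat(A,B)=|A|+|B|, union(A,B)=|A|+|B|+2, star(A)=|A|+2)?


Syntax tree has 3 char leaf(s), 0 union(s), 0 star(s)
chars contribute 3×2 = 6; each union adds +2; each star adds +2
Total: 6 + 0 + 0 = 6 states


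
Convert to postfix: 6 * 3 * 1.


Left to right (same or higher precedence on left)
Postfix: 6 3 * 1 *


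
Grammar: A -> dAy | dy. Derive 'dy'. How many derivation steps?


Derivation: A => dy
Steps: 1


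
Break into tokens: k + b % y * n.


Scan left to right, longest-match per lexeme
Tokens: ID(k), OP(+), ID(b), OP(%), ID(y), OP(*), ID(n)


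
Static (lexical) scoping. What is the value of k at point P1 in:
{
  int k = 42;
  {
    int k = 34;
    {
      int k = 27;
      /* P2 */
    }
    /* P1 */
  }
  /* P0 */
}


k declared in the same block as P1
k = 34


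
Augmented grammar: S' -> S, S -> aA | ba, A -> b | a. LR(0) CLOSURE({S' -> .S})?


Start: S' -> .S
For each item with dot before a nonterminal B, add B -> .γ for every B-production
Closure: [S' -> .S, S -> .aA, S -> .ba]


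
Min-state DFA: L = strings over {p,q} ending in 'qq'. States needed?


Track the longest suffix of input matching a prefix of 'qq': 3 classes (prefixes of length 0..2)
Minimal DFA: 3 states


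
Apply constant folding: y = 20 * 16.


20 * 16 = 320 at compile time
Optimized: y = 320


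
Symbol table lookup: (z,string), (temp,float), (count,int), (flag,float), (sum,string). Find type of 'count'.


Lookup 'count' → type int


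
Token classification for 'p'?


Pattern: letter/underscore followed by alphanumerics, not a keyword
Type: IDENTIFIER


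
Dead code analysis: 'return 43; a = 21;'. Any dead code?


statement follows a return and is unreachable
Dead: 'a = 21'


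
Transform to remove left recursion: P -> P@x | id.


Left-recursive alternatives: P@x; non-recursive: id
Introduce P': P -> idP', P' -> @xP' | ε


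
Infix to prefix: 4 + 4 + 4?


left-to-right (same/higher precedence on left): tree is (+ (+ 4 4) 4)
Prefix: + + 4 4 4


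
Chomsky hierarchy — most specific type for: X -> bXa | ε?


Single nonterminal LHS, but b^n a^n is not regular
Classification: Type 2 (Context-Free)


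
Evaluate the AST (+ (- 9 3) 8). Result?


Evaluate inner: (- 9 3) = 6
Evaluate root: (+ 6 8) = 14
Result: 14


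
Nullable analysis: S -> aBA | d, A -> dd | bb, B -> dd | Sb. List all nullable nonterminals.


A nonterminal is nullable iff some alternative derives ε (directly, or every symbol in it is nullable)
Nullable: {}


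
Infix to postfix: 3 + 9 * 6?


* has higher precedence, evaluate 9*6 first
Postfix: 3 9 6 * +


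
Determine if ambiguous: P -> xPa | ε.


balanced x^n…a^n: each string has a unique parse
Unambiguous


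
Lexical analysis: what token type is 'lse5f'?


Pattern: letter/underscore followed by alphanumerics, not a keyword
Type: IDENTIFIER


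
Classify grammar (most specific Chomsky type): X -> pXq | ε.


Single nonterminal LHS, but p^n q^n is not regular
Classification: Type 2 (Context-Free)


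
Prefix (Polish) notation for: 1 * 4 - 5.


left-to-right (same/higher precedence on left): tree is (- (* 1 4) 5)
Prefix: - * 1 4 5


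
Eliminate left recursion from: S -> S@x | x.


Left-recursive alternatives: S@x; non-recursive: x
Introduce S': S -> xS', S' -> @xS' | ε


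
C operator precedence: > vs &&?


'>' is relational (level 7); '&&' is logical AND (level 2)
Higher level binds tighter
'>' has higher precedence than '&&'


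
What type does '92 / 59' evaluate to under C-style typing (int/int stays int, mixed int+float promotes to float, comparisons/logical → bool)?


Operand types: int / int
Rule: mixed int/float promotes to float; int/int stays int
Result type: int


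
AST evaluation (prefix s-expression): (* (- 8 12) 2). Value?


Evaluate inner: (- 8 12) = -4
Evaluate root: (* -4 2) = -8
Result: -8


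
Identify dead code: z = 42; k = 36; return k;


z is assigned but never read
Dead: 'z = 42'


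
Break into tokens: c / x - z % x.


Scan left to right, longest-match per lexeme
Tokens: ID(c), OP(/), ID(x), OP(-), ID(z), OP(%), ID(x)


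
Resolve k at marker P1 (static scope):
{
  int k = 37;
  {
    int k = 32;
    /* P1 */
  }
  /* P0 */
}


k declared in the same block as P1
k = 32


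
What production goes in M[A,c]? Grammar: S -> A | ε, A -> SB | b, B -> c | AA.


For [A, c]: 'c' ∈ FIRST(SB)
Entry: A -> SB


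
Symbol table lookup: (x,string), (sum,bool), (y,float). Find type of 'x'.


Lookup 'x' → type string


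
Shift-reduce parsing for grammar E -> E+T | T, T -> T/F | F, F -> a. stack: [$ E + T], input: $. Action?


handle 'E+T' on top; lookahead ∈ FOLLOW(E) = {+, $}
Action: reduce (E -> E+T)


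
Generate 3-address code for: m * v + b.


Break into single-operator statements:
t1 = m * v
t2 = t1 + b


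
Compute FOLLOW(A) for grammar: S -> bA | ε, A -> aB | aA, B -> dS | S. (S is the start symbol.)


$ ∈ FOLLOW(S). For each A -> αBβ: add FIRST(β)\{ε} to FOLLOW(B); if β nullable, add FOLLOW(A).
FOLLOW(A) = {$}


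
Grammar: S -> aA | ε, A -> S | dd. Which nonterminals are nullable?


A nonterminal is nullable iff some alternative derives ε (directly, or every symbol in it is nullable)
Nullable: {A, S}


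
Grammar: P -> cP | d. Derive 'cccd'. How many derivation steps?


Derivation: P => cP => ccP => cccP => cccd
Steps: 4


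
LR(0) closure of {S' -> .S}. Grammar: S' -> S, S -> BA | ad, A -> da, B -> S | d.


Start: S' -> .S
For each item with dot before a nonterminal B, add B -> .γ for every B-production
Closure: [S' -> .S, S -> .BA, S -> .ad, B -> .S, B -> .d]


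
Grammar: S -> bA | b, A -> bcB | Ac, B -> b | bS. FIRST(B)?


Per alternative of B: FIRST(b) = {b}; FIRST(bS) = {b}
FIRST(B) = {b}


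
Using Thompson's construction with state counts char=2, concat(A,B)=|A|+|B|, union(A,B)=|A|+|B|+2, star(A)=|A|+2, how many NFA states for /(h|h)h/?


Syntax tree has 3 char leaf(s), 1 union(s), 0 star(s)
chars contribute 3×2 = 6; each union adds +2; each star adds +2
Total: 6 + 2 + 0 = 8 states


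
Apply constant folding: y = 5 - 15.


5 - 15 = -10 at compile time
Optimized: y = -10


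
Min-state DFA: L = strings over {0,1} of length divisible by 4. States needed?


Track length mod 4: states 0..3, accept at 0
Minimal DFA: 4 states


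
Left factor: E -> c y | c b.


Common prefix: 'c'
Factored: E -> c E', E' -> y | b


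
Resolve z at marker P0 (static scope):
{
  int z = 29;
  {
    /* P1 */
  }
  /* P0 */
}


z declared in the same block as P0
z = 29


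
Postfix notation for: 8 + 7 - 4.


Left to right (same or higher precedence on left)
Postfix: 8 7 + 4 -


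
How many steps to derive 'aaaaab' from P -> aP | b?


Derivation: P => aP => aaP => aaaP => aaaaP => aaaaaP => aaaaab
Steps: 6


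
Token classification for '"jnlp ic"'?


Pattern: double-quoted sequence
Type: STRING_LITERAL


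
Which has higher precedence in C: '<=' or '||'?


'<=' is relational (level 7); '||' is logical OR (level 1)
Higher level binds tighter
'<=' has higher precedence than '||'


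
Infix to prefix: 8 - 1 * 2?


'*' binds tighter: tree is (- 8 (* 1 2))
Prefix: - 8 * 1 2


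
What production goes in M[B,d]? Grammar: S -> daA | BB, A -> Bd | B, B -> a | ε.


For [B, d]: ε is nullable and 'd' ∈ FOLLOW(B)
Entry: B -> ε


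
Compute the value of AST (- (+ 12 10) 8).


Evaluate inner: (+ 12 10) = 22
Evaluate root: (- 22 8) = 14
Result: 14


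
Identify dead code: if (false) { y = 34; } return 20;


condition is constant false, so the whole block is unreachable
Dead: 'if (false) { y = 34; }'


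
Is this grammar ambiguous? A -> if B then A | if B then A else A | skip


dangling else: 'if B then if B then skip else skip' parses two ways
Ambiguous


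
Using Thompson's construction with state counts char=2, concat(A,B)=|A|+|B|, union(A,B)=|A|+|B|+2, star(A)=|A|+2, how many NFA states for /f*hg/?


Syntax tree has 3 char leaf(s), 0 union(s), 1 star(s)
chars contribute 3×2 = 6; each union adds +2; each star adds +2
Total: 6 + 0 + 2 = 8 states


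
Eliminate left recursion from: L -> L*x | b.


Left-recursive alternatives: L*x; non-recursive: b
Introduce L': L -> bL', L' -> *xL' | ε


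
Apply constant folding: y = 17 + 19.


17 + 19 = 36 at compile time
Optimized: y = 36


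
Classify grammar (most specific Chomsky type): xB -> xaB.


LHS has context (more than one symbol) and |LHS| ≤ |RHS|
Classification: Type 1 (Context-Sensitive)


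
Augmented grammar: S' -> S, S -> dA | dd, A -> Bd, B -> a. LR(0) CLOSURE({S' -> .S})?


Start: S' -> .S
For each item with dot before a nonterminal B, add B -> .γ for every B-production
Closure: [S' -> .S, S -> .dA, S -> .dd]


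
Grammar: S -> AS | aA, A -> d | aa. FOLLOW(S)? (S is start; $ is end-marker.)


$ ∈ FOLLOW(S). For each A -> αBβ: add FIRST(β)\{ε} to FOLLOW(B); if β nullable, add FOLLOW(A).
FOLLOW(S) = {$}


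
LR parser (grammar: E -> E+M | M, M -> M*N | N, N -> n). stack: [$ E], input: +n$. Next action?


shift '+' to continue E -> E+M
Action: shift


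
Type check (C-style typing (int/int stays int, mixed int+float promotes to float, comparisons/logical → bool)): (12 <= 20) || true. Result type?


Operand types: bool || bool
Rule: logical operators take bool operands and yield bool
Result type: bool


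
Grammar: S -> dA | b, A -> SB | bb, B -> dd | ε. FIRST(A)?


Per alternative of A: FIRST(SB) = {b, d}; FIRST(bb) = {b}
FIRST(A) = {b, d}


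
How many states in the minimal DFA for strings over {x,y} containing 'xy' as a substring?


KMP-style automaton: 2 progress states + 1 absorbing accept = 3
Minimal DFA: 3 states


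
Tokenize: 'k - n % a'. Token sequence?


Scan left to right, longest-match per lexeme
Tokens: ID(k), OP(-), ID(n), OP(%), ID(a)


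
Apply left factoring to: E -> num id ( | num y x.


Common prefix: 'num'
Factored: E -> num E', E' -> id ( | y x


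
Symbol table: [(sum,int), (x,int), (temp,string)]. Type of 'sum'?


Lookup 'sum' → type int


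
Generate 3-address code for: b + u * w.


Break into single-operator statements:
t1 = u * w
t2 = b + t1


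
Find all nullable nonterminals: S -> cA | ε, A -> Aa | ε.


A nonterminal is nullable iff some alternative derives ε (directly, or every symbol in it is nullable)
Nullable: {A, S}


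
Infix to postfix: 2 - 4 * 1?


* has higher precedence, evaluate 4*1 first
Postfix: 2 4 1 * -


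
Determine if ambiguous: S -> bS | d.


right-linear, alternatives start with distinct terminals 'b' vs 'd': unique leftmost derivation
Unambiguous


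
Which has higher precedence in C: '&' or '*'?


'*' is multiplicative (level 10); '&' is bitwise AND (level 5)
Higher level binds tighter
'*' has higher precedence than '&'


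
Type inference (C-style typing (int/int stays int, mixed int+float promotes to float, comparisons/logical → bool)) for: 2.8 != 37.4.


Operand types: float != float
Rule: comparison yields bool
Result type: bool


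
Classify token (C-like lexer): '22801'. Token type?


Pattern: digits only
Type: INTEGER_LITERAL


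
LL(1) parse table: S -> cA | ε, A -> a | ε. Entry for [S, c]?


For [S, c]: 'c' ∈ FIRST(cA)
Entry: S -> cA


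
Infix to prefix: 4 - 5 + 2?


left-to-right (same/higher precedence on left): tree is (+ (- 4 5) 2)
Prefix: + - 4 5 2


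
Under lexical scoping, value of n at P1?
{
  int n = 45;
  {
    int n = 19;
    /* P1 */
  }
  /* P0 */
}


n declared in the same block as P1
n = 19


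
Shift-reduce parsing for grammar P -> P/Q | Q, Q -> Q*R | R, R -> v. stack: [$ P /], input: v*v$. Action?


no handle ('P/' is not any RHS); shift 'v'
Action: shift


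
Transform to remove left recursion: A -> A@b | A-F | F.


Left-recursive alternatives: A@b, A-F; non-recursive: F
Introduce A': A -> FA', A' -> @bA' | -FA' | ε


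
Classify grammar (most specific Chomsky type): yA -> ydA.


LHS has context (more than one symbol) and |LHS| ≤ |RHS|
Classification: Type 1 (Context-Sensitive)


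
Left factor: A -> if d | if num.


Common prefix: 'if'
Factored: A -> if A', A' -> d | num


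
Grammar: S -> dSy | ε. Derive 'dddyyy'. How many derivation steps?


Derivation: S => dSy => ddSyy => dddSyyy => dddyyy
Steps: 4


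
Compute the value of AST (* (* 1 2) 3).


Evaluate inner: (* 1 2) = 2
Evaluate root: (* 2 3) = 6
Result: 6


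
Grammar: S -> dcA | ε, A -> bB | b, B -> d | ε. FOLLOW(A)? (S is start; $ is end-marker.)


$ ∈ FOLLOW(S). For each A -> αBβ: add FIRST(β)\{ε} to FOLLOW(B); if β nullable, add FOLLOW(A).
FOLLOW(A) = {$}


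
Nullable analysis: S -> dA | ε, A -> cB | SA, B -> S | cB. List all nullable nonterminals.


A nonterminal is nullable iff some alternative derives ε (directly, or every symbol in it is nullable)
Nullable: {B, S}


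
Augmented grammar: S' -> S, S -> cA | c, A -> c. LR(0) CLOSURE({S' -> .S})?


Start: S' -> .S
For each item with dot before a nonterminal B, add B -> .γ for every B-production
Closure: [S' -> .S, S -> .cA, S -> .c]


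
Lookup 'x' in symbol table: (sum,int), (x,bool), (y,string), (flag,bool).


Lookup 'x' → type bool


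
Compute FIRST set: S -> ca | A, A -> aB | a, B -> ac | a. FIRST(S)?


Per alternative of S: FIRST(ca) = {c}; FIRST(A) = {a}
FIRST(S) = {a, c}


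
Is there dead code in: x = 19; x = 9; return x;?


first assignment to x is overwritten before any read
Dead: 'x = 19'


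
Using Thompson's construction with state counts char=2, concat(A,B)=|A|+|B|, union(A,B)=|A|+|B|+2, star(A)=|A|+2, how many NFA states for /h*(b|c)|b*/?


Syntax tree has 4 char leaf(s), 2 union(s), 2 star(s)
chars contribute 4×2 = 8; each union adds +2; each star adds +2
Total: 8 + 4 + 4 = 16 states
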